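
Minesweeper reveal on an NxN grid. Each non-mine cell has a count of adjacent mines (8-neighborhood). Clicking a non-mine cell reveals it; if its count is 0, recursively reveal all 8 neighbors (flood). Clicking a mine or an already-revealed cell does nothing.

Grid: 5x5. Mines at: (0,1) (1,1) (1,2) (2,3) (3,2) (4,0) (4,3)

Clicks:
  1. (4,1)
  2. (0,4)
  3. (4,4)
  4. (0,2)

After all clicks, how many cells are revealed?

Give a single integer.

Answer: 7

Derivation:
Click 1 (4,1) count=2: revealed 1 new [(4,1)] -> total=1
Click 2 (0,4) count=0: revealed 4 new [(0,3) (0,4) (1,3) (1,4)] -> total=5
Click 3 (4,4) count=1: revealed 1 new [(4,4)] -> total=6
Click 4 (0,2) count=3: revealed 1 new [(0,2)] -> total=7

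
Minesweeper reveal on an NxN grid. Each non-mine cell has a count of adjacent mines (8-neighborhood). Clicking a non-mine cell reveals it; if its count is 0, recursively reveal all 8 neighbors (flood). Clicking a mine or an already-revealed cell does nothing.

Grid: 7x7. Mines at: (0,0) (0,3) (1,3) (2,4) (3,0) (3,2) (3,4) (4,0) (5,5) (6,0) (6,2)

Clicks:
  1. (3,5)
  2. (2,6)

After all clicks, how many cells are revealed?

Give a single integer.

Answer: 12

Derivation:
Click 1 (3,5) count=2: revealed 1 new [(3,5)] -> total=1
Click 2 (2,6) count=0: revealed 11 new [(0,4) (0,5) (0,6) (1,4) (1,5) (1,6) (2,5) (2,6) (3,6) (4,5) (4,6)] -> total=12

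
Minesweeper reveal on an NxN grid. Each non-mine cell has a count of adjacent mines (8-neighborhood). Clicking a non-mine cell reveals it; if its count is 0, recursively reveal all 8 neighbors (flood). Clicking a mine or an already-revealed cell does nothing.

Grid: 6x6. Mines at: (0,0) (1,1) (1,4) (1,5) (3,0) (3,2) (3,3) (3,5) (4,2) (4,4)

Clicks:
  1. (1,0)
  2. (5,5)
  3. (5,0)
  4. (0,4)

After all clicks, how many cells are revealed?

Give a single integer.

Click 1 (1,0) count=2: revealed 1 new [(1,0)] -> total=1
Click 2 (5,5) count=1: revealed 1 new [(5,5)] -> total=2
Click 3 (5,0) count=0: revealed 4 new [(4,0) (4,1) (5,0) (5,1)] -> total=6
Click 4 (0,4) count=2: revealed 1 new [(0,4)] -> total=7

Answer: 7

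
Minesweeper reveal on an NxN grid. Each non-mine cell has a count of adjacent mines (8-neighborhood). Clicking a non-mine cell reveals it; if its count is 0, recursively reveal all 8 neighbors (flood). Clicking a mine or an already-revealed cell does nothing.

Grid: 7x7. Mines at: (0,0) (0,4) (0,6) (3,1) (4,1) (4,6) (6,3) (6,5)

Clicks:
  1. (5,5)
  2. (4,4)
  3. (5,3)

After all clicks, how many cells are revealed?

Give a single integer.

Answer: 28

Derivation:
Click 1 (5,5) count=2: revealed 1 new [(5,5)] -> total=1
Click 2 (4,4) count=0: revealed 27 new [(0,1) (0,2) (0,3) (1,1) (1,2) (1,3) (1,4) (1,5) (1,6) (2,1) (2,2) (2,3) (2,4) (2,5) (2,6) (3,2) (3,3) (3,4) (3,5) (3,6) (4,2) (4,3) (4,4) (4,5) (5,2) (5,3) (5,4)] -> total=28
Click 3 (5,3) count=1: revealed 0 new [(none)] -> total=28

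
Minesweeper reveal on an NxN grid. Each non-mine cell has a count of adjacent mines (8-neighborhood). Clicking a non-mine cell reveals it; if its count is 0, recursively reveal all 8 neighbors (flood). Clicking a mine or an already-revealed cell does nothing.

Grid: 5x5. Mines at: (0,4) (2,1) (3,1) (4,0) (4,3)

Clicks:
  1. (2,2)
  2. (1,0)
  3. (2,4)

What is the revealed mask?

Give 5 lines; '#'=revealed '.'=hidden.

Answer: .....
#.###
..###
..###
.....

Derivation:
Click 1 (2,2) count=2: revealed 1 new [(2,2)] -> total=1
Click 2 (1,0) count=1: revealed 1 new [(1,0)] -> total=2
Click 3 (2,4) count=0: revealed 8 new [(1,2) (1,3) (1,4) (2,3) (2,4) (3,2) (3,3) (3,4)] -> total=10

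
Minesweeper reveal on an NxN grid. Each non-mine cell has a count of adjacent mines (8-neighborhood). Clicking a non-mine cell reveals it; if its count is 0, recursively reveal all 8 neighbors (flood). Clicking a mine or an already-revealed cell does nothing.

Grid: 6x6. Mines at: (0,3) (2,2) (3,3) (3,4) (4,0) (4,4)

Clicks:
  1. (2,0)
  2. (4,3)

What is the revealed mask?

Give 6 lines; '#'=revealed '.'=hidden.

Click 1 (2,0) count=0: revealed 10 new [(0,0) (0,1) (0,2) (1,0) (1,1) (1,2) (2,0) (2,1) (3,0) (3,1)] -> total=10
Click 2 (4,3) count=3: revealed 1 new [(4,3)] -> total=11

Answer: ###...
###...
##....
##....
...#..
......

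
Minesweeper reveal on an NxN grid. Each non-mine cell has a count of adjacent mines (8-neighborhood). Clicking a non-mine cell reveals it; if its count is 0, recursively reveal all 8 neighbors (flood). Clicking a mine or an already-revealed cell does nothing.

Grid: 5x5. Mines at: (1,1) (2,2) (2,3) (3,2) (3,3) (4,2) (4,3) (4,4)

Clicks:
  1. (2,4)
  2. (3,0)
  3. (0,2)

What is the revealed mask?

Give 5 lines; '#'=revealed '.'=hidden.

Answer: ..#..
.....
##..#
##...
##...

Derivation:
Click 1 (2,4) count=2: revealed 1 new [(2,4)] -> total=1
Click 2 (3,0) count=0: revealed 6 new [(2,0) (2,1) (3,0) (3,1) (4,0) (4,1)] -> total=7
Click 3 (0,2) count=1: revealed 1 new [(0,2)] -> total=8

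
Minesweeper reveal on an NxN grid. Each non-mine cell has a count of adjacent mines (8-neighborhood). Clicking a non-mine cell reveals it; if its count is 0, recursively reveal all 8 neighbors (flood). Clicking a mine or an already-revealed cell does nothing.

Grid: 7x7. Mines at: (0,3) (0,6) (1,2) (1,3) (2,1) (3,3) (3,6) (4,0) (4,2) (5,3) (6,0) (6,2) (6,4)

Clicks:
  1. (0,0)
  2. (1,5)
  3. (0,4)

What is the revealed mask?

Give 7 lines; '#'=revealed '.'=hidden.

Answer: ##..#..
##...#.
.......
.......
.......
.......
.......

Derivation:
Click 1 (0,0) count=0: revealed 4 new [(0,0) (0,1) (1,0) (1,1)] -> total=4
Click 2 (1,5) count=1: revealed 1 new [(1,5)] -> total=5
Click 3 (0,4) count=2: revealed 1 new [(0,4)] -> total=6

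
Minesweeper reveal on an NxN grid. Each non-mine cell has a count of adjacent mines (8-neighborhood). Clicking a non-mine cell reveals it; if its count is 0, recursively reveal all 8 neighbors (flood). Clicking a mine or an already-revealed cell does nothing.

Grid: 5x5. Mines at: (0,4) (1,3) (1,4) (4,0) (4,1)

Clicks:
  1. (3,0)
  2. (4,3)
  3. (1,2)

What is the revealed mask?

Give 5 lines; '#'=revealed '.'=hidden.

Answer: .....
..#..
..###
#.###
..###

Derivation:
Click 1 (3,0) count=2: revealed 1 new [(3,0)] -> total=1
Click 2 (4,3) count=0: revealed 9 new [(2,2) (2,3) (2,4) (3,2) (3,3) (3,4) (4,2) (4,3) (4,4)] -> total=10
Click 3 (1,2) count=1: revealed 1 new [(1,2)] -> total=11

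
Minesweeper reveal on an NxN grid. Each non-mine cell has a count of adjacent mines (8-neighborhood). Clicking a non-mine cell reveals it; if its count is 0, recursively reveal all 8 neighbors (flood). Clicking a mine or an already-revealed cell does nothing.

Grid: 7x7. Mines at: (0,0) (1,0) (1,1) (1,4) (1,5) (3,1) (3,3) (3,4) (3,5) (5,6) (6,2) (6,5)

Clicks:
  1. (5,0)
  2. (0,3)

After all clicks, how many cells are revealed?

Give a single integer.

Answer: 7

Derivation:
Click 1 (5,0) count=0: revealed 6 new [(4,0) (4,1) (5,0) (5,1) (6,0) (6,1)] -> total=6
Click 2 (0,3) count=1: revealed 1 new [(0,3)] -> total=7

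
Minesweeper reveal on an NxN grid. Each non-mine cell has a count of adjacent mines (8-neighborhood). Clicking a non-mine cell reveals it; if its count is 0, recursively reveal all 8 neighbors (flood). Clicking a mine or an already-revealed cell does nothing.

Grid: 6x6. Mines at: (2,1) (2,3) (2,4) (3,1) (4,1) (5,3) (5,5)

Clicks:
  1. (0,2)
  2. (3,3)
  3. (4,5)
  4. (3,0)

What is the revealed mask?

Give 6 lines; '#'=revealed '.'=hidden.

Answer: ######
######
......
#..#..
.....#
......

Derivation:
Click 1 (0,2) count=0: revealed 12 new [(0,0) (0,1) (0,2) (0,3) (0,4) (0,5) (1,0) (1,1) (1,2) (1,3) (1,4) (1,5)] -> total=12
Click 2 (3,3) count=2: revealed 1 new [(3,3)] -> total=13
Click 3 (4,5) count=1: revealed 1 new [(4,5)] -> total=14
Click 4 (3,0) count=3: revealed 1 new [(3,0)] -> total=15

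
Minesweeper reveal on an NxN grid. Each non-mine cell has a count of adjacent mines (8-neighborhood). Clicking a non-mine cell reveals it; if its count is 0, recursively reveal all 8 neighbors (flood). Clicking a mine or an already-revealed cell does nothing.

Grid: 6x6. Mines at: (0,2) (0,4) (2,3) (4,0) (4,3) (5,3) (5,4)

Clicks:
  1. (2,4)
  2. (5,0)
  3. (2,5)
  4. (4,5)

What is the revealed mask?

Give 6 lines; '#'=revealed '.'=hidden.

Answer: ......
....##
....##
....##
....##
#.....

Derivation:
Click 1 (2,4) count=1: revealed 1 new [(2,4)] -> total=1
Click 2 (5,0) count=1: revealed 1 new [(5,0)] -> total=2
Click 3 (2,5) count=0: revealed 7 new [(1,4) (1,5) (2,5) (3,4) (3,5) (4,4) (4,5)] -> total=9
Click 4 (4,5) count=1: revealed 0 new [(none)] -> total=9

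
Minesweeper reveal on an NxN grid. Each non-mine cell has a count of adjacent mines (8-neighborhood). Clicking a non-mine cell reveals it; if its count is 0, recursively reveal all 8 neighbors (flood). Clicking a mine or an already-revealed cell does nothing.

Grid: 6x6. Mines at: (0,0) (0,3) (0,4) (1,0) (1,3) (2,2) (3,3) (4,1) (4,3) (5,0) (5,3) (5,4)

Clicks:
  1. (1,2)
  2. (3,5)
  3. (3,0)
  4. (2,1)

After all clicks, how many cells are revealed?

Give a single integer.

Answer: 11

Derivation:
Click 1 (1,2) count=3: revealed 1 new [(1,2)] -> total=1
Click 2 (3,5) count=0: revealed 8 new [(1,4) (1,5) (2,4) (2,5) (3,4) (3,5) (4,4) (4,5)] -> total=9
Click 3 (3,0) count=1: revealed 1 new [(3,0)] -> total=10
Click 4 (2,1) count=2: revealed 1 new [(2,1)] -> total=11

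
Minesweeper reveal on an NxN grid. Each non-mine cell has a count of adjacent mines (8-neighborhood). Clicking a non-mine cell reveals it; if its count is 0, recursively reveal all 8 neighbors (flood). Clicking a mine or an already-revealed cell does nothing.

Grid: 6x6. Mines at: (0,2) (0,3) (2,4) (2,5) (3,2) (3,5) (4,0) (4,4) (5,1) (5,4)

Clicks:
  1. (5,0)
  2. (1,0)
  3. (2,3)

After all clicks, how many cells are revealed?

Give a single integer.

Answer: 10

Derivation:
Click 1 (5,0) count=2: revealed 1 new [(5,0)] -> total=1
Click 2 (1,0) count=0: revealed 8 new [(0,0) (0,1) (1,0) (1,1) (2,0) (2,1) (3,0) (3,1)] -> total=9
Click 3 (2,3) count=2: revealed 1 new [(2,3)] -> total=10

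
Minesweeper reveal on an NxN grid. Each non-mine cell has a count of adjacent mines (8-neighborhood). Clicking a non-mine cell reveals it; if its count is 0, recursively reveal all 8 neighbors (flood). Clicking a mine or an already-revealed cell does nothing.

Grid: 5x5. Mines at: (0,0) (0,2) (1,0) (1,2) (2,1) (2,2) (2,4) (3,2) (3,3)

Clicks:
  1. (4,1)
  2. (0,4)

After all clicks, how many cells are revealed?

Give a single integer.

Click 1 (4,1) count=1: revealed 1 new [(4,1)] -> total=1
Click 2 (0,4) count=0: revealed 4 new [(0,3) (0,4) (1,3) (1,4)] -> total=5

Answer: 5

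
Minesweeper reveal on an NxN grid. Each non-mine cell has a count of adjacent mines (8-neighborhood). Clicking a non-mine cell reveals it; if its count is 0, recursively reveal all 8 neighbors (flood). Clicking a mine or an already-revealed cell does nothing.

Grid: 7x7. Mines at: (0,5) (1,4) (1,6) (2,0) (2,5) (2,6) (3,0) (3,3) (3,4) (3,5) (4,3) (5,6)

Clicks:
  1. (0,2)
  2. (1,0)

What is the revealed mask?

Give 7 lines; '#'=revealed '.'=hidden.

Click 1 (0,2) count=0: revealed 11 new [(0,0) (0,1) (0,2) (0,3) (1,0) (1,1) (1,2) (1,3) (2,1) (2,2) (2,3)] -> total=11
Click 2 (1,0) count=1: revealed 0 new [(none)] -> total=11

Answer: ####...
####...
.###...
.......
.......
.......
.......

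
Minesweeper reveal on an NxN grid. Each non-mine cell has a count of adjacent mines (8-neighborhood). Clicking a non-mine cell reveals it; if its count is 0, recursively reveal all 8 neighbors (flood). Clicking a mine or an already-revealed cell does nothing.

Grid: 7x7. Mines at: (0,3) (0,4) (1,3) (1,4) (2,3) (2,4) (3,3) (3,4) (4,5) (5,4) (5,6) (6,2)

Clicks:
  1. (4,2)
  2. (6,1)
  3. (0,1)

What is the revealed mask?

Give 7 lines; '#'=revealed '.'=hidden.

Click 1 (4,2) count=1: revealed 1 new [(4,2)] -> total=1
Click 2 (6,1) count=1: revealed 1 new [(6,1)] -> total=2
Click 3 (0,1) count=0: revealed 18 new [(0,0) (0,1) (0,2) (1,0) (1,1) (1,2) (2,0) (2,1) (2,2) (3,0) (3,1) (3,2) (4,0) (4,1) (5,0) (5,1) (5,2) (6,0)] -> total=20

Answer: ###....
###....
###....
###....
###....
###....
##.....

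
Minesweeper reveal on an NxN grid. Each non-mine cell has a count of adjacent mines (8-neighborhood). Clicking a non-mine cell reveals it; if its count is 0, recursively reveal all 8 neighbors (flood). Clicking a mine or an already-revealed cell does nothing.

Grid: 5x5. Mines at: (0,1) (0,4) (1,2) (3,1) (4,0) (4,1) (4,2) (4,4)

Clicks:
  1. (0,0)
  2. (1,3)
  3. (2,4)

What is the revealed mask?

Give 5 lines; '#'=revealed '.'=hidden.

Click 1 (0,0) count=1: revealed 1 new [(0,0)] -> total=1
Click 2 (1,3) count=2: revealed 1 new [(1,3)] -> total=2
Click 3 (2,4) count=0: revealed 5 new [(1,4) (2,3) (2,4) (3,3) (3,4)] -> total=7

Answer: #....
...##
...##
...##
.....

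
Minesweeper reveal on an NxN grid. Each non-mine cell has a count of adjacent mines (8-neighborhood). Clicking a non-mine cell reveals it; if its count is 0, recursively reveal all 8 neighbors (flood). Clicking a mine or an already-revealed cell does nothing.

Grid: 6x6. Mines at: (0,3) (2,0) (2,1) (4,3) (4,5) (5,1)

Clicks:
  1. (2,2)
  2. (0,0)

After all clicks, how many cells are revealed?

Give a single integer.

Answer: 7

Derivation:
Click 1 (2,2) count=1: revealed 1 new [(2,2)] -> total=1
Click 2 (0,0) count=0: revealed 6 new [(0,0) (0,1) (0,2) (1,0) (1,1) (1,2)] -> total=7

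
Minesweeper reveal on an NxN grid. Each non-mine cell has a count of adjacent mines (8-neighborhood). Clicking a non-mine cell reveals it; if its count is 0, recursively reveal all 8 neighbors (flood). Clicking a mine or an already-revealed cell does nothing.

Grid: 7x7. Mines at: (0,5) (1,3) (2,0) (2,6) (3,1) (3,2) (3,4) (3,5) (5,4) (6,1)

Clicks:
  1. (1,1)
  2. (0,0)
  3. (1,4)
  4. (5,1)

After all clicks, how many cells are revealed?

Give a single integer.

Answer: 8

Derivation:
Click 1 (1,1) count=1: revealed 1 new [(1,1)] -> total=1
Click 2 (0,0) count=0: revealed 5 new [(0,0) (0,1) (0,2) (1,0) (1,2)] -> total=6
Click 3 (1,4) count=2: revealed 1 new [(1,4)] -> total=7
Click 4 (5,1) count=1: revealed 1 new [(5,1)] -> total=8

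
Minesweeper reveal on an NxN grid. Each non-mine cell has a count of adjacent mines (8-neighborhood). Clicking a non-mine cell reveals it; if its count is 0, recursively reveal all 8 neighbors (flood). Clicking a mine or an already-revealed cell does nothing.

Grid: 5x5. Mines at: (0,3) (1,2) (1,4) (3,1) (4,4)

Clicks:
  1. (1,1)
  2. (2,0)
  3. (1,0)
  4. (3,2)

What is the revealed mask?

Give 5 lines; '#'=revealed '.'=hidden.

Click 1 (1,1) count=1: revealed 1 new [(1,1)] -> total=1
Click 2 (2,0) count=1: revealed 1 new [(2,0)] -> total=2
Click 3 (1,0) count=0: revealed 4 new [(0,0) (0,1) (1,0) (2,1)] -> total=6
Click 4 (3,2) count=1: revealed 1 new [(3,2)] -> total=7

Answer: ##...
##...
##...
..#..
.....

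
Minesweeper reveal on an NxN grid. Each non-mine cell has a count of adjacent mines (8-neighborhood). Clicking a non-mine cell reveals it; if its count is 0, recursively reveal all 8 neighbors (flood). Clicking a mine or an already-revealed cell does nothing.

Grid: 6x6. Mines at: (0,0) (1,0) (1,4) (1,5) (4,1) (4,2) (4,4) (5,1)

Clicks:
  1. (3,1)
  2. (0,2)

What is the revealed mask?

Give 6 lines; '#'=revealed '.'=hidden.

Click 1 (3,1) count=2: revealed 1 new [(3,1)] -> total=1
Click 2 (0,2) count=0: revealed 11 new [(0,1) (0,2) (0,3) (1,1) (1,2) (1,3) (2,1) (2,2) (2,3) (3,2) (3,3)] -> total=12

Answer: .###..
.###..
.###..
.###..
......
......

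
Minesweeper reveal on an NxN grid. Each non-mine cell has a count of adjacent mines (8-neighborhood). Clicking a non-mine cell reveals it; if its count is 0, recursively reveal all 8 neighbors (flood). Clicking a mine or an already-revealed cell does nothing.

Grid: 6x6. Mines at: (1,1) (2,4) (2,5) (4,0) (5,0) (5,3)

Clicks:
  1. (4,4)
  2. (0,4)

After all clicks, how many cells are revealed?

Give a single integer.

Answer: 9

Derivation:
Click 1 (4,4) count=1: revealed 1 new [(4,4)] -> total=1
Click 2 (0,4) count=0: revealed 8 new [(0,2) (0,3) (0,4) (0,5) (1,2) (1,3) (1,4) (1,5)] -> total=9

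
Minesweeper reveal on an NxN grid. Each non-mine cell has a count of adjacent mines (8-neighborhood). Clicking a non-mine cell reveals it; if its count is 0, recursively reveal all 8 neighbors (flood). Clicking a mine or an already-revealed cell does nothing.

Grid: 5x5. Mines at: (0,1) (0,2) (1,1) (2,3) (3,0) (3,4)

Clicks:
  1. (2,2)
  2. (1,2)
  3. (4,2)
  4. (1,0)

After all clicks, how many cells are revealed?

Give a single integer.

Click 1 (2,2) count=2: revealed 1 new [(2,2)] -> total=1
Click 2 (1,2) count=4: revealed 1 new [(1,2)] -> total=2
Click 3 (4,2) count=0: revealed 6 new [(3,1) (3,2) (3,3) (4,1) (4,2) (4,3)] -> total=8
Click 4 (1,0) count=2: revealed 1 new [(1,0)] -> total=9

Answer: 9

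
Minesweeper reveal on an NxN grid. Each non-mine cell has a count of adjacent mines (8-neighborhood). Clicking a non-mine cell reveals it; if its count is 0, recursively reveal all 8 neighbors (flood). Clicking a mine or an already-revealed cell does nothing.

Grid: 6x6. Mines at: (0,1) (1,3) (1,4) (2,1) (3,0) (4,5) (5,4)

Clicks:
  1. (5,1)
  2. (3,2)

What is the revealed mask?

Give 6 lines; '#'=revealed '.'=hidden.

Answer: ......
......
..###.
.####.
#####.
####..

Derivation:
Click 1 (5,1) count=0: revealed 16 new [(2,2) (2,3) (2,4) (3,1) (3,2) (3,3) (3,4) (4,0) (4,1) (4,2) (4,3) (4,4) (5,0) (5,1) (5,2) (5,3)] -> total=16
Click 2 (3,2) count=1: revealed 0 new [(none)] -> total=16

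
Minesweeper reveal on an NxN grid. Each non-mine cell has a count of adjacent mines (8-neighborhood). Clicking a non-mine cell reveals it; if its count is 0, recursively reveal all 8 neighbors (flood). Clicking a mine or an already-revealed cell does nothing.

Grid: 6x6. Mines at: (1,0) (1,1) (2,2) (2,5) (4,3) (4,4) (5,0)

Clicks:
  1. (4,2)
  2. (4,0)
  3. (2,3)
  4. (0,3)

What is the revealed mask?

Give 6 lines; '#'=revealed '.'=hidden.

Answer: ..####
..####
...#..
......
#.#...
......

Derivation:
Click 1 (4,2) count=1: revealed 1 new [(4,2)] -> total=1
Click 2 (4,0) count=1: revealed 1 new [(4,0)] -> total=2
Click 3 (2,3) count=1: revealed 1 new [(2,3)] -> total=3
Click 4 (0,3) count=0: revealed 8 new [(0,2) (0,3) (0,4) (0,5) (1,2) (1,3) (1,4) (1,5)] -> total=11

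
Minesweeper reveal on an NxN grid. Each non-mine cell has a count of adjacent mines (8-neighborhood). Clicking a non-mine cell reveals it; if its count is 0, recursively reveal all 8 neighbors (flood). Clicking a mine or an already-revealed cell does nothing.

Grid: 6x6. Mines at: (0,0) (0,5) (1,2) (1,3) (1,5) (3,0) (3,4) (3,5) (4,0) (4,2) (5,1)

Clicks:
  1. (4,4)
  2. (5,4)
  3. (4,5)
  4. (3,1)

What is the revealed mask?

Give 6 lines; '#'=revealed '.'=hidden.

Click 1 (4,4) count=2: revealed 1 new [(4,4)] -> total=1
Click 2 (5,4) count=0: revealed 5 new [(4,3) (4,5) (5,3) (5,4) (5,5)] -> total=6
Click 3 (4,5) count=2: revealed 0 new [(none)] -> total=6
Click 4 (3,1) count=3: revealed 1 new [(3,1)] -> total=7

Answer: ......
......
......
.#....
...###
...###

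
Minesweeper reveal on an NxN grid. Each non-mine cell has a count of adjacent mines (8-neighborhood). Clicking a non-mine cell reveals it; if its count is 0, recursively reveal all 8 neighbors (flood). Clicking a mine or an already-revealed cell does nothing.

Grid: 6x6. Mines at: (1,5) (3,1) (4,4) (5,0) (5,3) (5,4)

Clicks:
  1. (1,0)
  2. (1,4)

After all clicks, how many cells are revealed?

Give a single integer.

Answer: 18

Derivation:
Click 1 (1,0) count=0: revealed 18 new [(0,0) (0,1) (0,2) (0,3) (0,4) (1,0) (1,1) (1,2) (1,3) (1,4) (2,0) (2,1) (2,2) (2,3) (2,4) (3,2) (3,3) (3,4)] -> total=18
Click 2 (1,4) count=1: revealed 0 new [(none)] -> total=18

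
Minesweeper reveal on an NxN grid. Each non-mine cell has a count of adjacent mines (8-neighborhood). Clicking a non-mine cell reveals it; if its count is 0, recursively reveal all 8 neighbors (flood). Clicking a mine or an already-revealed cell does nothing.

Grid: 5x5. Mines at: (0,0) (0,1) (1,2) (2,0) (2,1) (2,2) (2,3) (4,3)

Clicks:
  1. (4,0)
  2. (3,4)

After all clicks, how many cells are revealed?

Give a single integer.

Answer: 7

Derivation:
Click 1 (4,0) count=0: revealed 6 new [(3,0) (3,1) (3,2) (4,0) (4,1) (4,2)] -> total=6
Click 2 (3,4) count=2: revealed 1 new [(3,4)] -> total=7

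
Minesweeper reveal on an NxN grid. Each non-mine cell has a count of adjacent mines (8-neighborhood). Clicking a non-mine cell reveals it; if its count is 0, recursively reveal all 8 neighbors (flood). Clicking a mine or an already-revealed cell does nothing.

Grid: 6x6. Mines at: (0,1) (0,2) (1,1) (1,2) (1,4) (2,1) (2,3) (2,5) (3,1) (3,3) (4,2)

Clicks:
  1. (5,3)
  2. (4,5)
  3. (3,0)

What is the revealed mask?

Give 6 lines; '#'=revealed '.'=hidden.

Click 1 (5,3) count=1: revealed 1 new [(5,3)] -> total=1
Click 2 (4,5) count=0: revealed 7 new [(3,4) (3,5) (4,3) (4,4) (4,5) (5,4) (5,5)] -> total=8
Click 3 (3,0) count=2: revealed 1 new [(3,0)] -> total=9

Answer: ......
......
......
#...##
...###
...###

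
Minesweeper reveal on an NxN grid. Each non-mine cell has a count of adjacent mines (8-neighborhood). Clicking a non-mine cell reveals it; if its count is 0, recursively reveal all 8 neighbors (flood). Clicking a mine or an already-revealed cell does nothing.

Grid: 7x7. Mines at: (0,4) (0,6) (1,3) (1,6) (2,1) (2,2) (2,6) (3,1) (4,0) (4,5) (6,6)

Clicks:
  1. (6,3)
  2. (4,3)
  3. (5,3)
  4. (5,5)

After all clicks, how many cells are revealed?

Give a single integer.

Answer: 19

Derivation:
Click 1 (6,3) count=0: revealed 19 new [(3,2) (3,3) (3,4) (4,1) (4,2) (4,3) (4,4) (5,0) (5,1) (5,2) (5,3) (5,4) (5,5) (6,0) (6,1) (6,2) (6,3) (6,4) (6,5)] -> total=19
Click 2 (4,3) count=0: revealed 0 new [(none)] -> total=19
Click 3 (5,3) count=0: revealed 0 new [(none)] -> total=19
Click 4 (5,5) count=2: revealed 0 new [(none)] -> total=19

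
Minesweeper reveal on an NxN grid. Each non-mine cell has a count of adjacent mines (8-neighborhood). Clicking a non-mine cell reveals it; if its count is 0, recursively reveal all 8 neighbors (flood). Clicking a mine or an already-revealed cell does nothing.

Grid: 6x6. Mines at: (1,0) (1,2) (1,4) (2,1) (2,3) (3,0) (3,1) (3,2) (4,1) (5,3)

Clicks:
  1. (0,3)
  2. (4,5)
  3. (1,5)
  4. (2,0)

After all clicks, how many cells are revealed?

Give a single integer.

Answer: 11

Derivation:
Click 1 (0,3) count=2: revealed 1 new [(0,3)] -> total=1
Click 2 (4,5) count=0: revealed 8 new [(2,4) (2,5) (3,4) (3,5) (4,4) (4,5) (5,4) (5,5)] -> total=9
Click 3 (1,5) count=1: revealed 1 new [(1,5)] -> total=10
Click 4 (2,0) count=4: revealed 1 new [(2,0)] -> total=11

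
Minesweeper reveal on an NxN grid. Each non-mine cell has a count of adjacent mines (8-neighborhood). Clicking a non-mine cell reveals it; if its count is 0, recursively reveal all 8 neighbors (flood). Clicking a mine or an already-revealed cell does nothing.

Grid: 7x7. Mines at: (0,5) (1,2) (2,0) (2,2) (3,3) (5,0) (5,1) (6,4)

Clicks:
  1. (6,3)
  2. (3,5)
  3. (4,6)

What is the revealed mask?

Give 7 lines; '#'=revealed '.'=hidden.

Click 1 (6,3) count=1: revealed 1 new [(6,3)] -> total=1
Click 2 (3,5) count=0: revealed 17 new [(1,4) (1,5) (1,6) (2,4) (2,5) (2,6) (3,4) (3,5) (3,6) (4,4) (4,5) (4,6) (5,4) (5,5) (5,6) (6,5) (6,6)] -> total=18
Click 3 (4,6) count=0: revealed 0 new [(none)] -> total=18

Answer: .......
....###
....###
....###
....###
....###
...#.##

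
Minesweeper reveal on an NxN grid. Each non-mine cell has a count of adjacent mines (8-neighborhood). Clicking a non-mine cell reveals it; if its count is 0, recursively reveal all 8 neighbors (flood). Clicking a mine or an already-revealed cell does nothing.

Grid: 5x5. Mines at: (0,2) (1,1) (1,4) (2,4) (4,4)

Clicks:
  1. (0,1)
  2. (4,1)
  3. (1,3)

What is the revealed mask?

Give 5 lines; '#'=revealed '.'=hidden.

Click 1 (0,1) count=2: revealed 1 new [(0,1)] -> total=1
Click 2 (4,1) count=0: revealed 12 new [(2,0) (2,1) (2,2) (2,3) (3,0) (3,1) (3,2) (3,3) (4,0) (4,1) (4,2) (4,3)] -> total=13
Click 3 (1,3) count=3: revealed 1 new [(1,3)] -> total=14

Answer: .#...
...#.
####.
####.
####.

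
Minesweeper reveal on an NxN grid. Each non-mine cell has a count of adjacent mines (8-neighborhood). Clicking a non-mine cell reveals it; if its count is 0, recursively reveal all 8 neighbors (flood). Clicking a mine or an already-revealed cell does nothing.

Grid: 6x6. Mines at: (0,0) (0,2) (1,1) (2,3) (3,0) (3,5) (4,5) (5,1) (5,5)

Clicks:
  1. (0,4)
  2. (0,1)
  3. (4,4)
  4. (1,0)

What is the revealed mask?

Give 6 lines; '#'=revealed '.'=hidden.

Answer: .#.###
#..###
....##
......
....#.
......

Derivation:
Click 1 (0,4) count=0: revealed 8 new [(0,3) (0,4) (0,5) (1,3) (1,4) (1,5) (2,4) (2,5)] -> total=8
Click 2 (0,1) count=3: revealed 1 new [(0,1)] -> total=9
Click 3 (4,4) count=3: revealed 1 new [(4,4)] -> total=10
Click 4 (1,0) count=2: revealed 1 new [(1,0)] -> total=11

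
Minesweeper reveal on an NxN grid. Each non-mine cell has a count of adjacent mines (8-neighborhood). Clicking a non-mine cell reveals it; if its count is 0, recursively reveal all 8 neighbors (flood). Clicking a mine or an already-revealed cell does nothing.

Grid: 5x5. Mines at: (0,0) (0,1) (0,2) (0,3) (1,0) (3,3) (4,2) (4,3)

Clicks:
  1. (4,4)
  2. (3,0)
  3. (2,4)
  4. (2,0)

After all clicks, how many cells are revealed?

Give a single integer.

Answer: 8

Derivation:
Click 1 (4,4) count=2: revealed 1 new [(4,4)] -> total=1
Click 2 (3,0) count=0: revealed 6 new [(2,0) (2,1) (3,0) (3,1) (4,0) (4,1)] -> total=7
Click 3 (2,4) count=1: revealed 1 new [(2,4)] -> total=8
Click 4 (2,0) count=1: revealed 0 new [(none)] -> total=8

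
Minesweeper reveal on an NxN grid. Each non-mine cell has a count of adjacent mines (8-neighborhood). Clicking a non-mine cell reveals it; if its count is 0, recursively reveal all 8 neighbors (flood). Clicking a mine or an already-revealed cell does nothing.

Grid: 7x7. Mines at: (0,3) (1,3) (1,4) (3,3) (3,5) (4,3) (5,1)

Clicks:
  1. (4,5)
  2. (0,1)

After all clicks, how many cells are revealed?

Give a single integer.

Click 1 (4,5) count=1: revealed 1 new [(4,5)] -> total=1
Click 2 (0,1) count=0: revealed 15 new [(0,0) (0,1) (0,2) (1,0) (1,1) (1,2) (2,0) (2,1) (2,2) (3,0) (3,1) (3,2) (4,0) (4,1) (4,2)] -> total=16

Answer: 16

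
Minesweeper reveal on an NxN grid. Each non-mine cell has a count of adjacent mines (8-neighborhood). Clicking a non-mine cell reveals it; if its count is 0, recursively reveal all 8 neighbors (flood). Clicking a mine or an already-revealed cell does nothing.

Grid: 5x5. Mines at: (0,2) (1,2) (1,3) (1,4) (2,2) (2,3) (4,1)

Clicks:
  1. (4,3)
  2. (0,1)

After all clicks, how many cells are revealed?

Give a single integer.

Click 1 (4,3) count=0: revealed 6 new [(3,2) (3,3) (3,4) (4,2) (4,3) (4,4)] -> total=6
Click 2 (0,1) count=2: revealed 1 new [(0,1)] -> total=7

Answer: 7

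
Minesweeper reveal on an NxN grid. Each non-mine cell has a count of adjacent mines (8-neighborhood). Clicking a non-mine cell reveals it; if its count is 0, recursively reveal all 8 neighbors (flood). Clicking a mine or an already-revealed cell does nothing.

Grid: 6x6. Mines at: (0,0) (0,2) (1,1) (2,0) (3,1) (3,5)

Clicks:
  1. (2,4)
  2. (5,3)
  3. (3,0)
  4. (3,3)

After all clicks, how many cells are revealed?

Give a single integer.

Click 1 (2,4) count=1: revealed 1 new [(2,4)] -> total=1
Click 2 (5,3) count=0: revealed 25 new [(0,3) (0,4) (0,5) (1,2) (1,3) (1,4) (1,5) (2,2) (2,3) (2,5) (3,2) (3,3) (3,4) (4,0) (4,1) (4,2) (4,3) (4,4) (4,5) (5,0) (5,1) (5,2) (5,3) (5,4) (5,5)] -> total=26
Click 3 (3,0) count=2: revealed 1 new [(3,0)] -> total=27
Click 4 (3,3) count=0: revealed 0 new [(none)] -> total=27

Answer: 27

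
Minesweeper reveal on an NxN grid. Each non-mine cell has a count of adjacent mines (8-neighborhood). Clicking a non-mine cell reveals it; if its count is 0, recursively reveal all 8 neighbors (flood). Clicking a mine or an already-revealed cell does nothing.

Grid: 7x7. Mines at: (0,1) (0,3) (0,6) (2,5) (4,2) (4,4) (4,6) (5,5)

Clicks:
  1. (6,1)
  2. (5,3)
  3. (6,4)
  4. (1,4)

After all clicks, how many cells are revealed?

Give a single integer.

Answer: 27

Derivation:
Click 1 (6,1) count=0: revealed 27 new [(1,0) (1,1) (1,2) (1,3) (1,4) (2,0) (2,1) (2,2) (2,3) (2,4) (3,0) (3,1) (3,2) (3,3) (3,4) (4,0) (4,1) (5,0) (5,1) (5,2) (5,3) (5,4) (6,0) (6,1) (6,2) (6,3) (6,4)] -> total=27
Click 2 (5,3) count=2: revealed 0 new [(none)] -> total=27
Click 3 (6,4) count=1: revealed 0 new [(none)] -> total=27
Click 4 (1,4) count=2: revealed 0 new [(none)] -> total=27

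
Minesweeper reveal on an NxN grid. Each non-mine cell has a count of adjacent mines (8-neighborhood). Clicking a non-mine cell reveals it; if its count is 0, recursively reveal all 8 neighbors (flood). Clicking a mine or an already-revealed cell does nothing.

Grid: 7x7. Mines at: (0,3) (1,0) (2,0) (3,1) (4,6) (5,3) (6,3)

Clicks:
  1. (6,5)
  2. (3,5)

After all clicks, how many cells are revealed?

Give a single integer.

Click 1 (6,5) count=0: revealed 6 new [(5,4) (5,5) (5,6) (6,4) (6,5) (6,6)] -> total=6
Click 2 (3,5) count=1: revealed 1 new [(3,5)] -> total=7

Answer: 7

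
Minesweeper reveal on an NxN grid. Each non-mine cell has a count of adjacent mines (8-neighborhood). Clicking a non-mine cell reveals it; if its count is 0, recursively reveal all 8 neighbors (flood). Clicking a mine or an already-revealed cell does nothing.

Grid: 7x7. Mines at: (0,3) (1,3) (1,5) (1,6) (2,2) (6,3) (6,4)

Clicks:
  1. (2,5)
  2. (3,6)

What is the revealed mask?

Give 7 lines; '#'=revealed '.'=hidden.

Click 1 (2,5) count=2: revealed 1 new [(2,5)] -> total=1
Click 2 (3,6) count=0: revealed 37 new [(0,0) (0,1) (0,2) (1,0) (1,1) (1,2) (2,0) (2,1) (2,3) (2,4) (2,6) (3,0) (3,1) (3,2) (3,3) (3,4) (3,5) (3,6) (4,0) (4,1) (4,2) (4,3) (4,4) (4,5) (4,6) (5,0) (5,1) (5,2) (5,3) (5,4) (5,5) (5,6) (6,0) (6,1) (6,2) (6,5) (6,6)] -> total=38

Answer: ###....
###....
##.####
#######
#######
#######
###..##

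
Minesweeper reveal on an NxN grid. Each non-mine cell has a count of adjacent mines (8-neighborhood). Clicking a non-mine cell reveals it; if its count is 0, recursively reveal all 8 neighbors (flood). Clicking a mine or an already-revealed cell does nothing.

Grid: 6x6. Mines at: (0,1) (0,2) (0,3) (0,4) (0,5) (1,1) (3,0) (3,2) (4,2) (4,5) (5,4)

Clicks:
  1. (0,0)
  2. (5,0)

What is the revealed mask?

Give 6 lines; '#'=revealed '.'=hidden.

Answer: #.....
......
......
......
##....
##....

Derivation:
Click 1 (0,0) count=2: revealed 1 new [(0,0)] -> total=1
Click 2 (5,0) count=0: revealed 4 new [(4,0) (4,1) (5,0) (5,1)] -> total=5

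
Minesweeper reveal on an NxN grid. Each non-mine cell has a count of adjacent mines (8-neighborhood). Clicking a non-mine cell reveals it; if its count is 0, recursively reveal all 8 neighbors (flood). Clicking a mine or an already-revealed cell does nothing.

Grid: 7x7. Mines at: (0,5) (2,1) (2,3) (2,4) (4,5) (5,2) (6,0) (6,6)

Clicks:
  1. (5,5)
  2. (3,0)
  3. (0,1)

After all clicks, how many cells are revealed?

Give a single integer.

Answer: 12

Derivation:
Click 1 (5,5) count=2: revealed 1 new [(5,5)] -> total=1
Click 2 (3,0) count=1: revealed 1 new [(3,0)] -> total=2
Click 3 (0,1) count=0: revealed 10 new [(0,0) (0,1) (0,2) (0,3) (0,4) (1,0) (1,1) (1,2) (1,3) (1,4)] -> total=12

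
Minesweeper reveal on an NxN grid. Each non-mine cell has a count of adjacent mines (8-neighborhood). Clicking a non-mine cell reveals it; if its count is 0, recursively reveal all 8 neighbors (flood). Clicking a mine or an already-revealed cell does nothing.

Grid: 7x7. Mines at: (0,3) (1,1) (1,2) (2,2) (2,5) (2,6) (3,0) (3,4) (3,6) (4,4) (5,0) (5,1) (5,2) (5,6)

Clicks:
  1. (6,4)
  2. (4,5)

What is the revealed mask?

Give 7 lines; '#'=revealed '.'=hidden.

Answer: .......
.......
.......
.......
.....#.
...###.
...###.

Derivation:
Click 1 (6,4) count=0: revealed 6 new [(5,3) (5,4) (5,5) (6,3) (6,4) (6,5)] -> total=6
Click 2 (4,5) count=4: revealed 1 new [(4,5)] -> total=7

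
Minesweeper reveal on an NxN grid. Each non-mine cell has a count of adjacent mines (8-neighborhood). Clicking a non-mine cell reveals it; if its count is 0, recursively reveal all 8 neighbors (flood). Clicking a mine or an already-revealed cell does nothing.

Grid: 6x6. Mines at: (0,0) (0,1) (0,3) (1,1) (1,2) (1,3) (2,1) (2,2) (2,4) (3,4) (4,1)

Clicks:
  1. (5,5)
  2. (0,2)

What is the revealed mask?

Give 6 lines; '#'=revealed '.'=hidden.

Click 1 (5,5) count=0: revealed 8 new [(4,2) (4,3) (4,4) (4,5) (5,2) (5,3) (5,4) (5,5)] -> total=8
Click 2 (0,2) count=5: revealed 1 new [(0,2)] -> total=9

Answer: ..#...
......
......
......
..####
..####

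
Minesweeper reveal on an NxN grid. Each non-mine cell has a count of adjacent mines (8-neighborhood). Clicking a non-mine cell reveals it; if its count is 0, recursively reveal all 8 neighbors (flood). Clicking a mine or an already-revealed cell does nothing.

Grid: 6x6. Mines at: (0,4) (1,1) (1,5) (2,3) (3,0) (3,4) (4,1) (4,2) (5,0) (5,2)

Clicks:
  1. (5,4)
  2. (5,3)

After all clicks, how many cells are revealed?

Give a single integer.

Answer: 6

Derivation:
Click 1 (5,4) count=0: revealed 6 new [(4,3) (4,4) (4,5) (5,3) (5,4) (5,5)] -> total=6
Click 2 (5,3) count=2: revealed 0 new [(none)] -> total=6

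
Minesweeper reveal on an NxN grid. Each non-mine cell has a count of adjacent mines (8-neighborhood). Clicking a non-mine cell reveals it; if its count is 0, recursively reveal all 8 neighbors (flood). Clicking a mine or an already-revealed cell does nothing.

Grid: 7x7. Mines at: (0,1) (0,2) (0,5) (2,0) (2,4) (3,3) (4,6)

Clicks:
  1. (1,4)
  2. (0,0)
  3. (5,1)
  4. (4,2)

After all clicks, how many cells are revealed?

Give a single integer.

Click 1 (1,4) count=2: revealed 1 new [(1,4)] -> total=1
Click 2 (0,0) count=1: revealed 1 new [(0,0)] -> total=2
Click 3 (5,1) count=0: revealed 23 new [(3,0) (3,1) (3,2) (4,0) (4,1) (4,2) (4,3) (4,4) (4,5) (5,0) (5,1) (5,2) (5,3) (5,4) (5,5) (5,6) (6,0) (6,1) (6,2) (6,3) (6,4) (6,5) (6,6)] -> total=25
Click 4 (4,2) count=1: revealed 0 new [(none)] -> total=25

Answer: 25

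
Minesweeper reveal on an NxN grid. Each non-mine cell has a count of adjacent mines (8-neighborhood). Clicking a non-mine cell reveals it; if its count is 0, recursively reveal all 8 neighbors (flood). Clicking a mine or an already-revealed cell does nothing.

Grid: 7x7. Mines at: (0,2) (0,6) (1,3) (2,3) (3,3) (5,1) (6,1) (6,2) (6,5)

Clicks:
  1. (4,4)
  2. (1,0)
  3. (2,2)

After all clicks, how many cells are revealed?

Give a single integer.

Answer: 15

Derivation:
Click 1 (4,4) count=1: revealed 1 new [(4,4)] -> total=1
Click 2 (1,0) count=0: revealed 14 new [(0,0) (0,1) (1,0) (1,1) (1,2) (2,0) (2,1) (2,2) (3,0) (3,1) (3,2) (4,0) (4,1) (4,2)] -> total=15
Click 3 (2,2) count=3: revealed 0 new [(none)] -> total=15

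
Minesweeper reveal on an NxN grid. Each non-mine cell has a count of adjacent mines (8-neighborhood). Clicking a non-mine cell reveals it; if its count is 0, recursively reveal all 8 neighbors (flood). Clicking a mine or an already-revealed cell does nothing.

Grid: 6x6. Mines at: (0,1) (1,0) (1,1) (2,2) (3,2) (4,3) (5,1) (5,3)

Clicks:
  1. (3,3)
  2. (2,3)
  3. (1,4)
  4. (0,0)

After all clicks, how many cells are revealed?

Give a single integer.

Answer: 19

Derivation:
Click 1 (3,3) count=3: revealed 1 new [(3,3)] -> total=1
Click 2 (2,3) count=2: revealed 1 new [(2,3)] -> total=2
Click 3 (1,4) count=0: revealed 16 new [(0,2) (0,3) (0,4) (0,5) (1,2) (1,3) (1,4) (1,5) (2,4) (2,5) (3,4) (3,5) (4,4) (4,5) (5,4) (5,5)] -> total=18
Click 4 (0,0) count=3: revealed 1 new [(0,0)] -> total=19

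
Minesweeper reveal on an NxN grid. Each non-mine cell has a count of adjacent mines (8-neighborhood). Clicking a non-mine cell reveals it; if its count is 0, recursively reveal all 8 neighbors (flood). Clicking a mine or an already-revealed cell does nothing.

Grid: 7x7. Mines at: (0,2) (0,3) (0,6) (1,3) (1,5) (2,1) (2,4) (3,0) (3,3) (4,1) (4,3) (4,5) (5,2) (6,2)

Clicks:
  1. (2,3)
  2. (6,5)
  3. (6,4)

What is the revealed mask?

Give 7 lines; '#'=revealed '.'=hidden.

Answer: .......
.......
...#...
.......
.......
...####
...####

Derivation:
Click 1 (2,3) count=3: revealed 1 new [(2,3)] -> total=1
Click 2 (6,5) count=0: revealed 8 new [(5,3) (5,4) (5,5) (5,6) (6,3) (6,4) (6,5) (6,6)] -> total=9
Click 3 (6,4) count=0: revealed 0 new [(none)] -> total=9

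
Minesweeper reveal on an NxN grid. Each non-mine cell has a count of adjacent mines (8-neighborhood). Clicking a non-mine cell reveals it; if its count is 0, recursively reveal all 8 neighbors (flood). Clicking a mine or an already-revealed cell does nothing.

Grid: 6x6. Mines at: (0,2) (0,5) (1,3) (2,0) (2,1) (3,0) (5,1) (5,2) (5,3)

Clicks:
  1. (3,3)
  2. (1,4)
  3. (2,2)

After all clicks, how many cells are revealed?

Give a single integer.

Click 1 (3,3) count=0: revealed 16 new [(1,4) (1,5) (2,2) (2,3) (2,4) (2,5) (3,2) (3,3) (3,4) (3,5) (4,2) (4,3) (4,4) (4,5) (5,4) (5,5)] -> total=16
Click 2 (1,4) count=2: revealed 0 new [(none)] -> total=16
Click 3 (2,2) count=2: revealed 0 new [(none)] -> total=16

Answer: 16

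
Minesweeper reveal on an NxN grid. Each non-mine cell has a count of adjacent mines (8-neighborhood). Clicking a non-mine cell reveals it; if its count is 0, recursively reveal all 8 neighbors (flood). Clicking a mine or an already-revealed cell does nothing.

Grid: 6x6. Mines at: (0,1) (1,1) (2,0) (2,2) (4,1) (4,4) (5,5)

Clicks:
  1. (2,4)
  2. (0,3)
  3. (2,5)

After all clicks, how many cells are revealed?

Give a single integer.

Answer: 14

Derivation:
Click 1 (2,4) count=0: revealed 14 new [(0,2) (0,3) (0,4) (0,5) (1,2) (1,3) (1,4) (1,5) (2,3) (2,4) (2,5) (3,3) (3,4) (3,5)] -> total=14
Click 2 (0,3) count=0: revealed 0 new [(none)] -> total=14
Click 3 (2,5) count=0: revealed 0 new [(none)] -> total=14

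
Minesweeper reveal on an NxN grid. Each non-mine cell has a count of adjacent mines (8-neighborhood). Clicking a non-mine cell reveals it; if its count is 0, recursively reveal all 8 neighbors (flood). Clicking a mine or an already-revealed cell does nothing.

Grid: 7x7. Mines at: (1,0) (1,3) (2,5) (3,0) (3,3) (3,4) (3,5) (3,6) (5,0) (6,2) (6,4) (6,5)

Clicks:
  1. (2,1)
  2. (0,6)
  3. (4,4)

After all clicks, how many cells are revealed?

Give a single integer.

Answer: 8

Derivation:
Click 1 (2,1) count=2: revealed 1 new [(2,1)] -> total=1
Click 2 (0,6) count=0: revealed 6 new [(0,4) (0,5) (0,6) (1,4) (1,5) (1,6)] -> total=7
Click 3 (4,4) count=3: revealed 1 new [(4,4)] -> total=8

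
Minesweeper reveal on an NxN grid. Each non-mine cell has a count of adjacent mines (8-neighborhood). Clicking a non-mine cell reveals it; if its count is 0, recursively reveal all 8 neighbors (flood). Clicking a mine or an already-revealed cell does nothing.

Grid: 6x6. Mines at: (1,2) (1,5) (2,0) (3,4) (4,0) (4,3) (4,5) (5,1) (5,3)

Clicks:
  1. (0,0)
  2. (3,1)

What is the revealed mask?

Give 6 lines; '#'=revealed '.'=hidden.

Click 1 (0,0) count=0: revealed 4 new [(0,0) (0,1) (1,0) (1,1)] -> total=4
Click 2 (3,1) count=2: revealed 1 new [(3,1)] -> total=5

Answer: ##....
##....
......
.#....
......
......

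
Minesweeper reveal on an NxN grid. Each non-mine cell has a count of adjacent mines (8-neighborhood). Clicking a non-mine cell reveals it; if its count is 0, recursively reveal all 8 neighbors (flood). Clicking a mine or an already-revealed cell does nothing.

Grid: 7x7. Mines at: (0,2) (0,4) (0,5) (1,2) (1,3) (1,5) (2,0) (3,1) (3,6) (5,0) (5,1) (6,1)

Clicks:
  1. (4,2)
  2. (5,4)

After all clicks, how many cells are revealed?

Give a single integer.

Answer: 23

Derivation:
Click 1 (4,2) count=2: revealed 1 new [(4,2)] -> total=1
Click 2 (5,4) count=0: revealed 22 new [(2,2) (2,3) (2,4) (2,5) (3,2) (3,3) (3,4) (3,5) (4,3) (4,4) (4,5) (4,6) (5,2) (5,3) (5,4) (5,5) (5,6) (6,2) (6,3) (6,4) (6,5) (6,6)] -> total=23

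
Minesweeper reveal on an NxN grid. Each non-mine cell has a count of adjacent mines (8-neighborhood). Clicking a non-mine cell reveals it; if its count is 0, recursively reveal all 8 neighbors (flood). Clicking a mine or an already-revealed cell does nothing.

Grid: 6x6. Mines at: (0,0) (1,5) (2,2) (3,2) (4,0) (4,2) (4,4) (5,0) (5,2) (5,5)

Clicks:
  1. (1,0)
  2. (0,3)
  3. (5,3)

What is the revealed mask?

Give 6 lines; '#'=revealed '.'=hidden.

Answer: .####.
#####.
......
......
......
...#..

Derivation:
Click 1 (1,0) count=1: revealed 1 new [(1,0)] -> total=1
Click 2 (0,3) count=0: revealed 8 new [(0,1) (0,2) (0,3) (0,4) (1,1) (1,2) (1,3) (1,4)] -> total=9
Click 3 (5,3) count=3: revealed 1 new [(5,3)] -> total=10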